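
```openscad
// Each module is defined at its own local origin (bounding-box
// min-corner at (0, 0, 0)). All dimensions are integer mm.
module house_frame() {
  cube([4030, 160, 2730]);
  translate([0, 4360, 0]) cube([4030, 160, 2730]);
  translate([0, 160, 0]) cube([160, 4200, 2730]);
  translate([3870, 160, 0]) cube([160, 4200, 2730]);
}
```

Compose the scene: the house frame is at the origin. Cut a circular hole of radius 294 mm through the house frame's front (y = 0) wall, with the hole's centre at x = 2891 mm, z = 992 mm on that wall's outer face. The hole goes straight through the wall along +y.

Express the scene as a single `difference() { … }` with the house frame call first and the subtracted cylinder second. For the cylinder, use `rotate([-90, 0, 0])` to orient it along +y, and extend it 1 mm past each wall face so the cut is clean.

difference() {
  house_frame();
  translate([2891, -1, 992]) rotate([-90, 0, 0]) cylinder(h = 162, r = 294);
}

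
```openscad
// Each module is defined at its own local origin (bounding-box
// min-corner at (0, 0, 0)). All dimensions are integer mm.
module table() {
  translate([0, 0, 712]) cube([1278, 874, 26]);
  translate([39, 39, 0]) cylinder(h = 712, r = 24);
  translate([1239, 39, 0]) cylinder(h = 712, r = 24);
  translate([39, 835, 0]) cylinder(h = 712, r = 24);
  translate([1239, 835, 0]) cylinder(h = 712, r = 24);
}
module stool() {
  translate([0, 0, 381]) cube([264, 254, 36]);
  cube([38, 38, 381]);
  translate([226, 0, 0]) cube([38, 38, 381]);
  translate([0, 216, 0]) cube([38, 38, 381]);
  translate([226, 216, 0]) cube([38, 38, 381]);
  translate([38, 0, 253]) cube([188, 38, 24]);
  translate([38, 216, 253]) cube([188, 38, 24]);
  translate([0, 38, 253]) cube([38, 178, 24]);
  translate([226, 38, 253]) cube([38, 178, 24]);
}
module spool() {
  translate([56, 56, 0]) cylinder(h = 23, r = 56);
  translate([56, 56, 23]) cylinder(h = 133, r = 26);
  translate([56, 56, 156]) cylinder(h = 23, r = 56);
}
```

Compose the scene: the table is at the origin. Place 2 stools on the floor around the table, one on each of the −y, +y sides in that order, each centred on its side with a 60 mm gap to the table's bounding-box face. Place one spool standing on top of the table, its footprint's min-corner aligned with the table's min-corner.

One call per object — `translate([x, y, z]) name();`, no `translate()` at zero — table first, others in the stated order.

table();
translate([507, -314, 0]) stool();
translate([507, 934, 0]) stool();
translate([0, 0, 738]) spool();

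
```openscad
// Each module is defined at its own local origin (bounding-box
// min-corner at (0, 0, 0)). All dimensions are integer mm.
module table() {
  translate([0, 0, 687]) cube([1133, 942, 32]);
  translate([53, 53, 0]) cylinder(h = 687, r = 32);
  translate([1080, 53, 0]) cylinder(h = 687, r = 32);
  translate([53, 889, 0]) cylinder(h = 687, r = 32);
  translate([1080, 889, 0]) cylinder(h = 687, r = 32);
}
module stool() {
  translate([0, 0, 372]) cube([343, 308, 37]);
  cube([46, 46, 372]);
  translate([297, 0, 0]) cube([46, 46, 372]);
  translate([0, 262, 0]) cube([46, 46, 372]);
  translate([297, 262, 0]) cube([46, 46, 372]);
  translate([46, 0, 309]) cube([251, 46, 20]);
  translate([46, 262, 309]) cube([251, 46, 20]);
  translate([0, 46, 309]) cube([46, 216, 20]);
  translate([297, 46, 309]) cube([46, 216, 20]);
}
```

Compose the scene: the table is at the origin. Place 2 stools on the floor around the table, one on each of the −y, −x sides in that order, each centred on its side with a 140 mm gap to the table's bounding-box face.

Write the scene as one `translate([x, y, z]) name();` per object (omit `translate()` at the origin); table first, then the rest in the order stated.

table();
translate([395, -448, 0]) stool();
translate([-483, 317, 0]) stool();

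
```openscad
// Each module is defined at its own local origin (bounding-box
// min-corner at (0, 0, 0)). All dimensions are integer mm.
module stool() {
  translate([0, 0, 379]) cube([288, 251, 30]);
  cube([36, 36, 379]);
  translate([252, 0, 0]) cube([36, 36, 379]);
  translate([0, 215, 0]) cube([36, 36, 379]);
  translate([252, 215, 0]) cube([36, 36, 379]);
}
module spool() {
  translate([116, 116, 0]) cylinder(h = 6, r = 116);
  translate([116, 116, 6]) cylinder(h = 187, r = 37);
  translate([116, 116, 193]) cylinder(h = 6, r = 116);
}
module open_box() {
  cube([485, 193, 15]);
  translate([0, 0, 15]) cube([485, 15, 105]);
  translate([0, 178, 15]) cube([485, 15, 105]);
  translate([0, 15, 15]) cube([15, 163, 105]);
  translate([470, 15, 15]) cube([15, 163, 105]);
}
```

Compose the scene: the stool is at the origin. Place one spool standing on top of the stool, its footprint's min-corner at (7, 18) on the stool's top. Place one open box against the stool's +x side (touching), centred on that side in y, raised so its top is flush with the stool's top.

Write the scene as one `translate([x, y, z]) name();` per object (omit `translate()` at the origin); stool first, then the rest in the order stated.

stool();
translate([7, 18, 409]) spool();
translate([288, 29, 289]) open_box();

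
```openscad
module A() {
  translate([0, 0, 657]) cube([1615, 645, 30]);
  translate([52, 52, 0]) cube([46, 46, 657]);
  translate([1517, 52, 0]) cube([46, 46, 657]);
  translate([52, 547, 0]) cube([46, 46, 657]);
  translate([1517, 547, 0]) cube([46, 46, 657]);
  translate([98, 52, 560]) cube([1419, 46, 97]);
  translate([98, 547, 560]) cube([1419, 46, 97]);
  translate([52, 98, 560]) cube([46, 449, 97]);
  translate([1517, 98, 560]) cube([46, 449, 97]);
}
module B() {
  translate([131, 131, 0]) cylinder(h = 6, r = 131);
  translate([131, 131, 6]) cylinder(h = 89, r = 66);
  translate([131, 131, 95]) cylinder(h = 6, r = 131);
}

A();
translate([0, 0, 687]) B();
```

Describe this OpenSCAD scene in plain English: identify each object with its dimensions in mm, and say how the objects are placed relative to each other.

A is a rectangular dining table. The top is 1615×645×30 mm with its upper surface at z = 687 mm. It stands on four 46×46 mm square legs, each inset 52 mm from the nearest pair of top edges, running from the floor to the underside of the top. Four apron rails, 46 mm thick and 97 mm tall, run between adjacent legs with their top edges flush with the underside of the top and their outer faces flush with the legs' outer faces.

B is a spool: two coaxial disc flanges of radius 131 mm and thickness 6 mm, joined by a core cylinder of radius 66 mm and height 89 mm. The lower flange rests on z = 0 and the three cylinders share a vertical axis.

The spool is on top of the table.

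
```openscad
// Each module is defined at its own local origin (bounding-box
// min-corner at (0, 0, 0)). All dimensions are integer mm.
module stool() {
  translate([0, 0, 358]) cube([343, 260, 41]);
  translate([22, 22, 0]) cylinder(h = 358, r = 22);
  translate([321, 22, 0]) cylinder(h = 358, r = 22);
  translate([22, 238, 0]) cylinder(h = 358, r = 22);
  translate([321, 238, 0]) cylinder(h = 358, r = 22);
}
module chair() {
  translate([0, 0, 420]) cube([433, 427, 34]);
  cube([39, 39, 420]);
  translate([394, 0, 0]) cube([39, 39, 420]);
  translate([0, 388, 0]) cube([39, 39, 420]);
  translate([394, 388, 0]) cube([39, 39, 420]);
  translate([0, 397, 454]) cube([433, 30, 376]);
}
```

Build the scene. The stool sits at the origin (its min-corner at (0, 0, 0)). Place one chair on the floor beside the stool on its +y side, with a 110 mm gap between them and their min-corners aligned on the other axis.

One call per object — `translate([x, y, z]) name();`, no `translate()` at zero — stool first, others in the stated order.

stool();
translate([0, 370, 0]) chair();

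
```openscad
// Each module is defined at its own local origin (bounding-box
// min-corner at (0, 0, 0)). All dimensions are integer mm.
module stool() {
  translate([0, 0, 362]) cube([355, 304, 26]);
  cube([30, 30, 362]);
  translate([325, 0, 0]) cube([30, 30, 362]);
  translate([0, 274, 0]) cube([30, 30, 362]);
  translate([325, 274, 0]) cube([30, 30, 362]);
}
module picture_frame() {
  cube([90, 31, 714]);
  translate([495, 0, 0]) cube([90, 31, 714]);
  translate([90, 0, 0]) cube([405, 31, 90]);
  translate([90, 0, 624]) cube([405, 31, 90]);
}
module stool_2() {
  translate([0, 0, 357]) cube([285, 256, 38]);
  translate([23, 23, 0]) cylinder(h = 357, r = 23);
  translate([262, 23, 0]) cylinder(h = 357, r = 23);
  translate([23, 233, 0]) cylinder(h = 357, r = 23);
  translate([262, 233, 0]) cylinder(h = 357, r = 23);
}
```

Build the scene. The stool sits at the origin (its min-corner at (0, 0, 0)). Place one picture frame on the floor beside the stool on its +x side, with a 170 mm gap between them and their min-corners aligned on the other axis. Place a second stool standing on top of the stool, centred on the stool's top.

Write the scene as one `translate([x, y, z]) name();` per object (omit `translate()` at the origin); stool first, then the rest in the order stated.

stool();
translate([525, 0, 0]) picture_frame();
translate([35, 24, 388]) stool_2();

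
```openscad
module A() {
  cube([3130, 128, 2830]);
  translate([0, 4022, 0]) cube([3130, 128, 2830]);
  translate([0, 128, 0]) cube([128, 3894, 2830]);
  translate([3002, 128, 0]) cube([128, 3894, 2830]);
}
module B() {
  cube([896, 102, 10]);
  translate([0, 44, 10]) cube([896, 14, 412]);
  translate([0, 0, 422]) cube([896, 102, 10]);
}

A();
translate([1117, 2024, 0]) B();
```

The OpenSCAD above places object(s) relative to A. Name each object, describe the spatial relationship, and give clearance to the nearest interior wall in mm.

A is a house frame. B is an I-beam. The I-beam sits inside the house frame, centred. The clearance to the nearest interior wall is 989 mm.

Clearances: x = 989, y = 1896; minimum 989 mm.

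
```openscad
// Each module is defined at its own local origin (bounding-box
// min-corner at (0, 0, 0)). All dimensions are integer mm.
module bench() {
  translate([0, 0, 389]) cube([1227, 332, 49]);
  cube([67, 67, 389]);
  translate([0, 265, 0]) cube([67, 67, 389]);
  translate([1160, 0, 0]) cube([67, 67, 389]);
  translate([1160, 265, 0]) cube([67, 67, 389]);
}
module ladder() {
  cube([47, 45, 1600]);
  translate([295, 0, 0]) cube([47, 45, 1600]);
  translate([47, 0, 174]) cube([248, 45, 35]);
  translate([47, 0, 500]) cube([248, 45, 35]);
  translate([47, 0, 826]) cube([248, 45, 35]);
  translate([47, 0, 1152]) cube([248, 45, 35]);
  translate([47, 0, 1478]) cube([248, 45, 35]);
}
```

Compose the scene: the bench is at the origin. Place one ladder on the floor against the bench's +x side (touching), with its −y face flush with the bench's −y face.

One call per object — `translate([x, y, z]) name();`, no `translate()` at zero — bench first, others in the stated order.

bench();
translate([1227, 0, 0]) ladder();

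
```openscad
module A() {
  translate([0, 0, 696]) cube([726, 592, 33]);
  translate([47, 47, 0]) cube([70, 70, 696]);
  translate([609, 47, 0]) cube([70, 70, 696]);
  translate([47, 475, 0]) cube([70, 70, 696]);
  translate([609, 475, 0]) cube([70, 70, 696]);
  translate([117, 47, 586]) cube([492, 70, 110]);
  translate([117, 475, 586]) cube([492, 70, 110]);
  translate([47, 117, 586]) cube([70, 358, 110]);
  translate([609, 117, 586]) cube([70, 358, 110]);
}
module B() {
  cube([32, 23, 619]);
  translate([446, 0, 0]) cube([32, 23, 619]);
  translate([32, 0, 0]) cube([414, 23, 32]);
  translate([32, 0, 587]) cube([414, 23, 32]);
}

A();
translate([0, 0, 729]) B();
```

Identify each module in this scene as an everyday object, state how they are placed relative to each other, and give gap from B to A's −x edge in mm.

The picture frame's min-x is at 0; the table's min-x is 0; gap = 0 mm.

A is a table. B is a picture frame. The picture frame is on top of the table. The gap from the picture frame to the table's −x edge is 0 mm.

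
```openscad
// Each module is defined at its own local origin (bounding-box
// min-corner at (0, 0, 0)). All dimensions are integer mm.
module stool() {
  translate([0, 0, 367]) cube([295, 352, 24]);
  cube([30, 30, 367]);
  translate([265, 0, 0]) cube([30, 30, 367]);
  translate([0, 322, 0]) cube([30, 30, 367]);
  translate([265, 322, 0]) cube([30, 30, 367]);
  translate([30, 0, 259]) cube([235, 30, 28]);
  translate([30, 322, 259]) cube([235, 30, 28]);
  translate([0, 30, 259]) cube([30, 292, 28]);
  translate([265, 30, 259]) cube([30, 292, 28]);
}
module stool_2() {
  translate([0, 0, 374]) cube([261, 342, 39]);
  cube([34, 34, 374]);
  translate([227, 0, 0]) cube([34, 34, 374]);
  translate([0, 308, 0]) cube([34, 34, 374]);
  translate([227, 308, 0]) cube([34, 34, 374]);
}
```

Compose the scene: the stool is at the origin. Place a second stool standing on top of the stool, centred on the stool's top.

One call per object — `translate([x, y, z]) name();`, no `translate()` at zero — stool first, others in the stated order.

stool();
translate([17, 5, 391]) stool_2();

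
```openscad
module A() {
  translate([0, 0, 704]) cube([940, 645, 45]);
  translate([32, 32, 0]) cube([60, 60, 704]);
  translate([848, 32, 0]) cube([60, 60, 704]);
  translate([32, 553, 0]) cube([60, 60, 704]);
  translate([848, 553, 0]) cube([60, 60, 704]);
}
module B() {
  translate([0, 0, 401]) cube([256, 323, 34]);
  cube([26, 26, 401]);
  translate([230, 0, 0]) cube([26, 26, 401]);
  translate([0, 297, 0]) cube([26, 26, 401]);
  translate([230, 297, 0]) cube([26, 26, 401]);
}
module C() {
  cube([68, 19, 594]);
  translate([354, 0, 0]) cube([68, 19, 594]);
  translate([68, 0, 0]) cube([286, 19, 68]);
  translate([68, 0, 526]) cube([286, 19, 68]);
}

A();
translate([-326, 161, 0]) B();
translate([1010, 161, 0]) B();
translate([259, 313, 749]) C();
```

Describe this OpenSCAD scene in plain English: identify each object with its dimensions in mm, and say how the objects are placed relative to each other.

A is a table with a 940×645 mm rectangular top, 45 mm thick, top surface at z = 749 mm, supported by four 60×60 mm square legs, each inset 32 mm from the nearest pair of top edges, running from the floor.

B is a four-legged stool. The seat is a 256×323×34 mm slab whose top surface is at z = 435 mm; four square legs, each 26×26 mm in cross-section, run from the floor (z = 0) to the underside of the seat, each flush with a corner of the seat.

C is a picture frame with a 286×458 mm rectangular opening (x by z) and a uniform 68 mm border on every side. Frame depth is 19 mm along y. It is built from two vertical stiles running the full outside height and two horizontal rails spanning the gap between the stiles.

Two stools sit around the table at the −x, +x sides. The picture frame is on top of the table, centred.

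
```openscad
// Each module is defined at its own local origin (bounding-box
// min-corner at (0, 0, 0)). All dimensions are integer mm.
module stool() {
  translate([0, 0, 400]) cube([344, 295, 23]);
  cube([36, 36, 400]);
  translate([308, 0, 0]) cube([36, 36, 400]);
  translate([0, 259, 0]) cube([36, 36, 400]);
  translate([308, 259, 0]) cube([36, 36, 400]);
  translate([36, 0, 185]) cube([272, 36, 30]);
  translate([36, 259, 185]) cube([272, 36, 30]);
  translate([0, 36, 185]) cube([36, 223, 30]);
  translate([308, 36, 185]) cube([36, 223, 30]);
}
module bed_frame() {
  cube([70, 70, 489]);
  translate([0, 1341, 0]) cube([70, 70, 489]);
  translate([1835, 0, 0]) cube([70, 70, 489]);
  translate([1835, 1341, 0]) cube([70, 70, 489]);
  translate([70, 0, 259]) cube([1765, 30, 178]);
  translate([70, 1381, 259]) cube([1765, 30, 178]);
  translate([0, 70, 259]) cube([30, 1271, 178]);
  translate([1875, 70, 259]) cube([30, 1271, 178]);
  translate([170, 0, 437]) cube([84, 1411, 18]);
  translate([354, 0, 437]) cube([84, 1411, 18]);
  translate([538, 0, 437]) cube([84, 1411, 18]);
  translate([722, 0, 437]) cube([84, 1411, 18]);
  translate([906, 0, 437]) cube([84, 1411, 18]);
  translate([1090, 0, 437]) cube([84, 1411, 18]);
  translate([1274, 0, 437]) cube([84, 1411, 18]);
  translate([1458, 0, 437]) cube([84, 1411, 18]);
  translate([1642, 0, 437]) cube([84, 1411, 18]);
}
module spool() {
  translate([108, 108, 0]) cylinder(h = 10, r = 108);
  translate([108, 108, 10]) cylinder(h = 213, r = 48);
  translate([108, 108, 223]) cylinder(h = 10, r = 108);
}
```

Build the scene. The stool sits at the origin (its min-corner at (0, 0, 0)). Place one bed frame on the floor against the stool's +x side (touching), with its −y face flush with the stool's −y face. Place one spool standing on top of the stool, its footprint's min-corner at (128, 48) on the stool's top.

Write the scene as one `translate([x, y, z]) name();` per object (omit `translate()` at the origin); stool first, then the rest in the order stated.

stool();
translate([344, 0, 0]) bed_frame();
translate([128, 48, 423]) spool();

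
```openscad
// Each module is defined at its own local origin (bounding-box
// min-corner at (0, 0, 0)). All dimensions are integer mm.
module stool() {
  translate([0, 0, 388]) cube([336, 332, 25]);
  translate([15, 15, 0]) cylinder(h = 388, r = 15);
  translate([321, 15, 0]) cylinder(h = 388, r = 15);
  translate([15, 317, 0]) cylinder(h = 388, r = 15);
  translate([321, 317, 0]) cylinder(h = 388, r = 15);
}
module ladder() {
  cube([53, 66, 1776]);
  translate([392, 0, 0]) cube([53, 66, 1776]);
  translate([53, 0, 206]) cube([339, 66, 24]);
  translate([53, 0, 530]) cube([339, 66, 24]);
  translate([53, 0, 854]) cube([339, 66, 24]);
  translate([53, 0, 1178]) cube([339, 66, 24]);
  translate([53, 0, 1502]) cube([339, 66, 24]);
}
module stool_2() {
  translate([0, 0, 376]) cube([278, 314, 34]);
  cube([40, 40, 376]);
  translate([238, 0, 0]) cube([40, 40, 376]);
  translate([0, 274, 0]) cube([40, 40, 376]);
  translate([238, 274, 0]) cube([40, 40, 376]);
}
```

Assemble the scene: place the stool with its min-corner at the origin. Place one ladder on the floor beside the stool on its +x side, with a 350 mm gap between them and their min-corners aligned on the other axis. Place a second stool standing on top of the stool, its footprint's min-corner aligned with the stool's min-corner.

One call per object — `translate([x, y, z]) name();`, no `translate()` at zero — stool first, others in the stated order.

stool();
translate([686, 0, 0]) ladder();
translate([0, 0, 413]) stool_2();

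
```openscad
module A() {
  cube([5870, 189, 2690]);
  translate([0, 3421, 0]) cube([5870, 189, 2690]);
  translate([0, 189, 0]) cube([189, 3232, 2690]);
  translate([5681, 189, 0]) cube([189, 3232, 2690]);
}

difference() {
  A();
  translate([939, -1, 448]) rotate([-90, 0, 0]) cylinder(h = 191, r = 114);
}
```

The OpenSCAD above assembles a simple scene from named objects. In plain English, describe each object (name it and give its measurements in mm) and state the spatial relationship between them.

A is the wall frame of a small rectangular building: four walls, each 2690 mm tall and 189 mm thick, enclosing a footprint 5870 mm (x) by 3610 mm (y) outside-to-outside, with no floor or roof. The front and back walls (the −y and +y sides) span the full width; the two side walls fit between them.

The house frame has a circular hole of radius 114 mm through its front wall, centred at (x = 939, z = 448).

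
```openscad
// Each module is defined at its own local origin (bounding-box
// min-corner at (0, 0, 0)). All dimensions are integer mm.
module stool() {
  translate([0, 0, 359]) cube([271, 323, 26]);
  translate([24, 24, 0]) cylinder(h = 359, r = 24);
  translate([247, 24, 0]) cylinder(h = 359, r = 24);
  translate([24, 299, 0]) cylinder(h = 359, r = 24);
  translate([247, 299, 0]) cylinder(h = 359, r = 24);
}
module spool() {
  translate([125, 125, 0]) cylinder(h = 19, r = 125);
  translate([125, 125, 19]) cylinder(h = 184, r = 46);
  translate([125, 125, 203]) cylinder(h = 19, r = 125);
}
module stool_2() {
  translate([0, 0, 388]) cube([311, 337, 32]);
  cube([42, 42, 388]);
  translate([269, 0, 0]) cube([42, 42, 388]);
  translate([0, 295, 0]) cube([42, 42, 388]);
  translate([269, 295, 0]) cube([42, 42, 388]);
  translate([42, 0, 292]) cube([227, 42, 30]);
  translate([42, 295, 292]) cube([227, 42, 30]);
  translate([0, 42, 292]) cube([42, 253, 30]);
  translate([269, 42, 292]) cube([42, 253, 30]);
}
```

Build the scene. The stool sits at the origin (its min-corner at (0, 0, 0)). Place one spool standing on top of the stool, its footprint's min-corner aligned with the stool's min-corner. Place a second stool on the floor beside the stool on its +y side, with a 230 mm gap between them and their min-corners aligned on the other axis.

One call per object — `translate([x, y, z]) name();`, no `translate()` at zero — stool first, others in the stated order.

stool();
translate([0, 0, 385]) spool();
translate([0, 553, 0]) stool_2();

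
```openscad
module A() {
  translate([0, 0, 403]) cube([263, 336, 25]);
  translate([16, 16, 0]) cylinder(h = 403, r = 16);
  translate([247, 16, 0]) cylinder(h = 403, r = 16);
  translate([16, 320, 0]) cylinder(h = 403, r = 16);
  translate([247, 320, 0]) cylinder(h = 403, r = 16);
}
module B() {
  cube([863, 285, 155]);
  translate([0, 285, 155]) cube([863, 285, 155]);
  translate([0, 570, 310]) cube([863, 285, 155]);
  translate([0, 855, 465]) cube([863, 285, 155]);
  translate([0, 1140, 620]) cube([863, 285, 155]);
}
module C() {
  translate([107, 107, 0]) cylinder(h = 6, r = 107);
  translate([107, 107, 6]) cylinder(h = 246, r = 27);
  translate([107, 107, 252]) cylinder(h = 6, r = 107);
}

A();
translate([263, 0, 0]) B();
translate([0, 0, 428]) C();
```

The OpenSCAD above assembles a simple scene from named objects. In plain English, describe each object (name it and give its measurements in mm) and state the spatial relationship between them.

A is a four-legged stool. The seat is a 263×336×25 mm slab whose top surface is at z = 428 mm; four round legs, each 32 mm in diameter, run from the floor (z = 0) to the underside of the seat, each leg's axis is inset half a diameter from the nearest pair of seat edges (so the leg's bounding box is flush with the corner).

B is a straight staircase of 5 solid steps. Each step is 863 mm wide (x), 285 mm deep (y, the going) and 155 mm tall (the rise). The first step rests on the floor; each subsequent step sits one going further in +y and one rise higher in +z, directly behind and above the previous step with no overlap.

C is a spool: two coaxial disc flanges of radius 107 mm and thickness 6 mm, joined by a core cylinder of radius 27 mm and height 246 mm. The lower flange rests on z = 0 and the three cylinders share a vertical axis.

The staircase is against the stool's +x side, with their −y faces flush. The spool is on top of the stool.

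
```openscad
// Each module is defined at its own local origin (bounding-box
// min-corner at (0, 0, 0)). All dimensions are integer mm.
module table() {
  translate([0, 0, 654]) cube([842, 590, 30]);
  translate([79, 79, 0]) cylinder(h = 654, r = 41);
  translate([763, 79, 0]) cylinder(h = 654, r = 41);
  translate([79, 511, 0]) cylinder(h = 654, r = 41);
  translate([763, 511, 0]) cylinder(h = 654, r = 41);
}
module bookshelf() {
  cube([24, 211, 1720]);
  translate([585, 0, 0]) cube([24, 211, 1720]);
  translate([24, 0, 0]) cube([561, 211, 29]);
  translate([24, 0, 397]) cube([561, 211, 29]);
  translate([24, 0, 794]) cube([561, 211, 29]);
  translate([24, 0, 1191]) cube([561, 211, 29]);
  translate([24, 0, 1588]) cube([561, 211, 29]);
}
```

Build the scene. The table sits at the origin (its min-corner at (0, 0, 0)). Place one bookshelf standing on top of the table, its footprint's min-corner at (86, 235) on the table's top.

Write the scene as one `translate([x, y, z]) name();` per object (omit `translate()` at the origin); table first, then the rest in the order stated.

table();
translate([86, 235, 684]) bookshelf();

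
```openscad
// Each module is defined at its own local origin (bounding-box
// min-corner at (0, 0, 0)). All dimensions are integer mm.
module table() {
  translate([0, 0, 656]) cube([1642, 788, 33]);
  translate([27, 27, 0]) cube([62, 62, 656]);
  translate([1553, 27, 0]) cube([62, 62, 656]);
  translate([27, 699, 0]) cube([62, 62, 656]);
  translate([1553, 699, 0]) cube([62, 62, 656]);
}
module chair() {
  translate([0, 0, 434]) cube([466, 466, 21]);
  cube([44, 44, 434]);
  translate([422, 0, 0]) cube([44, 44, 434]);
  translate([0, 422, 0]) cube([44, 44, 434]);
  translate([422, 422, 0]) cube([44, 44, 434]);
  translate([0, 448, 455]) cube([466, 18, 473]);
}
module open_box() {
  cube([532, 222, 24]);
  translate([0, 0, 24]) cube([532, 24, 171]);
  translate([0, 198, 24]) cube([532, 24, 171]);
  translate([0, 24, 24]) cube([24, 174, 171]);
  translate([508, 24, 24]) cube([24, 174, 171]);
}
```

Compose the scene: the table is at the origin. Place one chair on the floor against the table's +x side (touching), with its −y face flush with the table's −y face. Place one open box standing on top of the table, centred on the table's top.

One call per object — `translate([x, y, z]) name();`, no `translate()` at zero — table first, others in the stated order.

table();
translate([1642, 0, 0]) chair();
translate([555, 283, 689]) open_box();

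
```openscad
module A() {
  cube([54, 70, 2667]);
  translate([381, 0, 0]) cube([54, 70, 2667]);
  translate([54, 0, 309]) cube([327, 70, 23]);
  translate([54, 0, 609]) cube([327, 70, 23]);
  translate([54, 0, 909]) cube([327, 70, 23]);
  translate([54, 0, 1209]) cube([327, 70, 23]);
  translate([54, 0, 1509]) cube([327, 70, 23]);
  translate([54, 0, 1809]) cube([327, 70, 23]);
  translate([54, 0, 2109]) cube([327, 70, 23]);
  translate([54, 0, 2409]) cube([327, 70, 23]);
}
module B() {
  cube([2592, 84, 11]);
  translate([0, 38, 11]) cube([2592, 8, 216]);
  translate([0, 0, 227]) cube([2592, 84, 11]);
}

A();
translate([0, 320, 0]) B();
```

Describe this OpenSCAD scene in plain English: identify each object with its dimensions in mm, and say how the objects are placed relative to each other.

A is a straight ladder. Two 54×70 mm vertical rails, 2667 mm tall, stand 435 mm apart (outside-to-outside) with their front faces coplanar on the −y side. 8 rungs, each 70 mm deep and 23 mm tall, span between the inner faces of the rails, front faces flush with the rails. The lowest rung's underside is at z = 309 mm and rungs are spaced 300 mm apart (underside to underside).

B is an I-beam lying along x, 2592 mm long. Overall section height 238 mm. Two flanges 84 mm wide (y) and 11 mm thick, one on the floor and one at the top; a web 8 mm thick runs between them, centred on the flange width.

The I-beam is on the floor beside the ladder on its +y side.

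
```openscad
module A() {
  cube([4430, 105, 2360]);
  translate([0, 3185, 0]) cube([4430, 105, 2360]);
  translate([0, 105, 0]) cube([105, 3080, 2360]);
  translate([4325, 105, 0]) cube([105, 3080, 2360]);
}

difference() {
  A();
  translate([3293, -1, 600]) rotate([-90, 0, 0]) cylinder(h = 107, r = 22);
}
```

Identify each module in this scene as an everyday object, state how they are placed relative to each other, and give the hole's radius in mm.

The subtracted cylinder has r = 22 mm.

A is a house frame. The house frame has a circular hole through its front wall. The hole's radius is 22 mm.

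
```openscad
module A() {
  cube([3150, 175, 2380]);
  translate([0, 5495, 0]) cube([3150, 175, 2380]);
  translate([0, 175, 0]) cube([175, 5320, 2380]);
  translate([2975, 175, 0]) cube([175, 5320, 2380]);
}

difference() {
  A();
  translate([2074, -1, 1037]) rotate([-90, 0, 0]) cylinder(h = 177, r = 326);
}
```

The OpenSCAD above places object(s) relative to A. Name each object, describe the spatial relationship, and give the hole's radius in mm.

The subtracted cylinder has r = 326 mm.

A is a house frame. The house frame has a circular hole through its front wall. The hole's radius is 326 mm.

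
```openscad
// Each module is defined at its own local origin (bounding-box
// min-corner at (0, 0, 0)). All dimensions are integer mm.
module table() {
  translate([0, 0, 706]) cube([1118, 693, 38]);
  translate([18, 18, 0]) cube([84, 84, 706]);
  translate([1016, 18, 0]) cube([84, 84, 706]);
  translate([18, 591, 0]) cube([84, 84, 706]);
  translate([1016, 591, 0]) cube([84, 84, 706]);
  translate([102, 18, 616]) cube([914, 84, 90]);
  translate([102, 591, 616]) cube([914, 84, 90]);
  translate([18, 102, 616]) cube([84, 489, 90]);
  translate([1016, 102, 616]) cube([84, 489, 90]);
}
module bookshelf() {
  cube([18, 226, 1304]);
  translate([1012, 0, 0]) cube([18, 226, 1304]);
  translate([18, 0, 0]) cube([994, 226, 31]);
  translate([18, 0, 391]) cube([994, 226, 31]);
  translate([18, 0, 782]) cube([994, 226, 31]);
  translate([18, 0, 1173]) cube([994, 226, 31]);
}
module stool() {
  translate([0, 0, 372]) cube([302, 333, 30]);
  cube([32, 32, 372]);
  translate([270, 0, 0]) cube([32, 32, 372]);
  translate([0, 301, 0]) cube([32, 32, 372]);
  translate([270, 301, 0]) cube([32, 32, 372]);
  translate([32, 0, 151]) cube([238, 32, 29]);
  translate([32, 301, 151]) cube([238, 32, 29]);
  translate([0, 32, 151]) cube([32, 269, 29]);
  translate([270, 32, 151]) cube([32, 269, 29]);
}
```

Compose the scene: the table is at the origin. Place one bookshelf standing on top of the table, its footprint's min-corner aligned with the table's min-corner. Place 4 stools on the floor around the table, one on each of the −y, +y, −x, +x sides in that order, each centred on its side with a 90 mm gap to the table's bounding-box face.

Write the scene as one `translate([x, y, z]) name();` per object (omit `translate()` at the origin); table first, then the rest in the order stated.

table();
translate([0, 0, 744]) bookshelf();
translate([408, -423, 0]) stool();
translate([408, 783, 0]) stool();
translate([-392, 180, 0]) stool();
translate([1208, 180, 0]) stool();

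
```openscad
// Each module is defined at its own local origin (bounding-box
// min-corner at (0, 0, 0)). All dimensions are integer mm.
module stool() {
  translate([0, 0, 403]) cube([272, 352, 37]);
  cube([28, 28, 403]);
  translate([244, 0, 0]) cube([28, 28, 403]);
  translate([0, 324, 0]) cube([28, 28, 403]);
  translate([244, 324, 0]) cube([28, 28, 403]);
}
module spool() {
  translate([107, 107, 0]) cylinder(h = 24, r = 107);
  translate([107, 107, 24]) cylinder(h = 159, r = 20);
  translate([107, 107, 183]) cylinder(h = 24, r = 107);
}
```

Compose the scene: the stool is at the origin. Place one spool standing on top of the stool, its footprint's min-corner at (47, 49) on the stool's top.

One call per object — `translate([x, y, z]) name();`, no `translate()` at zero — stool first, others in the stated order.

stool();
translate([47, 49, 440]) spool();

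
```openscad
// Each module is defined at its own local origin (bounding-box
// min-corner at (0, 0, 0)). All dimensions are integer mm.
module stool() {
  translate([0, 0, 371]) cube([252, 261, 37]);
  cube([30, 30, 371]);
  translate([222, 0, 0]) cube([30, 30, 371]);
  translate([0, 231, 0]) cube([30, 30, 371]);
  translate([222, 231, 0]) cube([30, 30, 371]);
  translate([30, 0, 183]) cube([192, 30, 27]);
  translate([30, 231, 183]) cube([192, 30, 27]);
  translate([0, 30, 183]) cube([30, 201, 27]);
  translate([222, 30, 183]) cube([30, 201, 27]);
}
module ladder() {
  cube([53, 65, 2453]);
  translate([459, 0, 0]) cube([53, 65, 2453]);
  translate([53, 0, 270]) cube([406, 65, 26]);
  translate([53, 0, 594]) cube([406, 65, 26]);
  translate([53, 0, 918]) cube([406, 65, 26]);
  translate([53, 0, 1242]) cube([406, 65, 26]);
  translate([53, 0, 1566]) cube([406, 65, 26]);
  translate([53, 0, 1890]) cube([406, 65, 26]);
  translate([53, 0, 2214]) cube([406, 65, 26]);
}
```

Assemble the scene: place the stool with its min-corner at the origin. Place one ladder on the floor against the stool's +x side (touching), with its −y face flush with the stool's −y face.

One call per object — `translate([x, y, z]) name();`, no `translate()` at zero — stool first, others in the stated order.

stool();
translate([252, 0, 0]) ladder();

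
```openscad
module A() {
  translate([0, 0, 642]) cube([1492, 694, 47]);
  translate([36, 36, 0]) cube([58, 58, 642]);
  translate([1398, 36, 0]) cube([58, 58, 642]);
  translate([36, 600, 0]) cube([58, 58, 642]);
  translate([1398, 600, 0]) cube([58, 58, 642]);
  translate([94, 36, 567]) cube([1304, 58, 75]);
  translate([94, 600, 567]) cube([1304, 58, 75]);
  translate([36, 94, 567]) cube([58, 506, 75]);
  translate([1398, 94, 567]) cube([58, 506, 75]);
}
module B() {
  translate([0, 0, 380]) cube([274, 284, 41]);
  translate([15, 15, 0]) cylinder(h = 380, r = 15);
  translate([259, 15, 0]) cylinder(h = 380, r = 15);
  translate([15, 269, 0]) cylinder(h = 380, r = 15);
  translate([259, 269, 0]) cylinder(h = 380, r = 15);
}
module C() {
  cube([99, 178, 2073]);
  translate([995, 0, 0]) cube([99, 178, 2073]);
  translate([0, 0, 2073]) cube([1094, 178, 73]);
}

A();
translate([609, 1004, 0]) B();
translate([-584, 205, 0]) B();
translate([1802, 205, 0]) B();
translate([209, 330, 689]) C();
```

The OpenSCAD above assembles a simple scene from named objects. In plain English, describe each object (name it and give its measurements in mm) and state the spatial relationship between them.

A is a table: top 1492 mm (x) × 694 mm (y), 47 mm thick, upper face at z = 689 mm, on four 58×58 mm square legs, each inset 36 mm from the nearest pair of top edges, running from z = 0 to the bottom of the top. Four apron rails, 58 mm thick and 75 mm tall, run between adjacent legs with their top edges flush with the underside of the top and their outer faces flush with the legs' outer faces.

B is a four-legged stool. The seat is a 274×284×41 mm slab whose top surface is at z = 421 mm; four round legs, each 30 mm in diameter, run from the floor (z = 0) to the underside of the seat, each leg's axis is inset half a diameter from the nearest pair of seat edges (so the leg's bounding box is flush with the corner).

C is a door frame. The clear opening is 896 mm wide and 2073 mm high. Two 99 mm wide jambs, 178 mm deep, stand either side of the opening from the floor to the top of the opening. A 73 mm thick head sits across the top of both jambs, spanning the full outside width of the frame.

Three stools sit around the table at the +y, −x, +x sides. The door frame is on top of the table.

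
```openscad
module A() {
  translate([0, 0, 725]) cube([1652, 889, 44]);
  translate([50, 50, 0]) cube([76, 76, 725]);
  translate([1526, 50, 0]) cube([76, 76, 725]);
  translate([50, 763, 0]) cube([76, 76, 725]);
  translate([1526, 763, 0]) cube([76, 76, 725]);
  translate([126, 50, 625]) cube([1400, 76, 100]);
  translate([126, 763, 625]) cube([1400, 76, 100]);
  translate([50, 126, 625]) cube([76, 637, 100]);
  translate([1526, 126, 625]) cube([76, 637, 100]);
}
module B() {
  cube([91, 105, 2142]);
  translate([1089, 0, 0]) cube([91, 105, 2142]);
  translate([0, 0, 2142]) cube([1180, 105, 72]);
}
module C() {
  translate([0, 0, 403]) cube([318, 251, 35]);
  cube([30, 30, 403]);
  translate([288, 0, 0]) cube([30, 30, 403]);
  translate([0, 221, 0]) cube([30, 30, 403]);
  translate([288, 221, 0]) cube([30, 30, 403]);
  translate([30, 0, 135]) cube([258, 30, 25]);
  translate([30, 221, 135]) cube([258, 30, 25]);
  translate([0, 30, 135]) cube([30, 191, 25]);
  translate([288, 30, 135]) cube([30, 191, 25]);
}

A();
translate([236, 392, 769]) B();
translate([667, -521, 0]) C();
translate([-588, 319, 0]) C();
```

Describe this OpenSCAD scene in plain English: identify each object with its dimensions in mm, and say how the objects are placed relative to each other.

A is a rectangular dining table. The top is 1652×889×44 mm with its upper surface at z = 769 mm. It stands on four 76×76 mm square legs, each inset 50 mm from the nearest pair of top edges, running from the floor to the underside of the top. Four apron rails, 76 mm thick and 100 mm tall, run between adjacent legs with their top edges flush with the underside of the top and their outer faces flush with the legs' outer faces.

B is a rectangular door frame: two vertical jambs of 91×105 mm section, 2142 mm tall, with a clear opening 998 mm wide between their inner faces. A header 72 mm tall and 105 mm deep lies on top of the jambs and spans the full outside width.

C is a four-legged stool. The seat is a 318×251×35 mm slab whose top surface is at z = 438 mm; four square legs, each 30×30 mm in cross-section, run from the floor (z = 0) to the underside of the seat, each flush with a corner of the seat. Four stretchers, 30 mm wide and 25 mm tall, connect adjacent legs with their undersides at z = 135 mm, each running between the inner faces of the legs it joins and aligned with the legs' outer faces on the other axis.

The door frame is on top of the table, centred. Two stools sit around the table at the −y, −x sides.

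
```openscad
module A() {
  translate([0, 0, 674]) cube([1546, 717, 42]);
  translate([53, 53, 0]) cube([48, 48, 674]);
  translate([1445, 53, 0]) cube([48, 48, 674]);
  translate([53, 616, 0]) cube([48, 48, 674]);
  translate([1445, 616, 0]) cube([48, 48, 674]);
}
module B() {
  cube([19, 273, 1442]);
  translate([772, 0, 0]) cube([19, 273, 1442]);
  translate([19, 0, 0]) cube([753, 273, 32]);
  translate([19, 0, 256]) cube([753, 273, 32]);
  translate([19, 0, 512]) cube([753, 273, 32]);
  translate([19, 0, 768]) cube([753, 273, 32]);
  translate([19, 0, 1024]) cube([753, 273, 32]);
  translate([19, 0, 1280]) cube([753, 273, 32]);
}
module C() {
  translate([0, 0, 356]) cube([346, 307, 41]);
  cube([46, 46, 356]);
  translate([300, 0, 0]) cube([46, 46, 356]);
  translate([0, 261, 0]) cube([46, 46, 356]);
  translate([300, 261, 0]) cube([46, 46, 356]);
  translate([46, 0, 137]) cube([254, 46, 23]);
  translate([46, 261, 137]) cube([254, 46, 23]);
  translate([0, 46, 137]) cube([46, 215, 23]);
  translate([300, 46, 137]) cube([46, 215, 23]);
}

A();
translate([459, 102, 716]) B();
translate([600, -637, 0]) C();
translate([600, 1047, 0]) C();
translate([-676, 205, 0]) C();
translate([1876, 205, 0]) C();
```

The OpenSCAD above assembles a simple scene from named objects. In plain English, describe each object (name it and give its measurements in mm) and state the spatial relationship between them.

A is a rectangular dining table. The top is 1546×717×42 mm with its upper surface at z = 716 mm. It stands on four 48×48 mm square legs, each inset 53 mm from the nearest pair of top edges, running from the floor to the underside of the top.

B is a bookshelf 791 mm wide overall, 273 mm deep and 1442 mm tall. The two sides are 19 mm thick vertical panels. 6 horizontal shelves of 32 mm thickness span between the inner faces of the sides; the lowest shelf sits on the floor and shelves are stacked with a clear vertical gap of 224 mm between each pair.

C is a four-legged stool. The seat is a 346×307×41 mm slab whose top surface is at z = 397 mm; four square legs, each 46×46 mm in cross-section, run from the floor (z = 0) to the underside of the seat, each flush with a corner of the seat. Four stretchers, 46 mm wide and 23 mm tall, connect adjacent legs with their undersides at z = 137 mm, each running between the inner faces of the legs it joins and aligned with the legs' outer faces on the other axis.

The bookshelf is on top of the table. Four stools sit around the table at the −y, +y, −x, +x sides.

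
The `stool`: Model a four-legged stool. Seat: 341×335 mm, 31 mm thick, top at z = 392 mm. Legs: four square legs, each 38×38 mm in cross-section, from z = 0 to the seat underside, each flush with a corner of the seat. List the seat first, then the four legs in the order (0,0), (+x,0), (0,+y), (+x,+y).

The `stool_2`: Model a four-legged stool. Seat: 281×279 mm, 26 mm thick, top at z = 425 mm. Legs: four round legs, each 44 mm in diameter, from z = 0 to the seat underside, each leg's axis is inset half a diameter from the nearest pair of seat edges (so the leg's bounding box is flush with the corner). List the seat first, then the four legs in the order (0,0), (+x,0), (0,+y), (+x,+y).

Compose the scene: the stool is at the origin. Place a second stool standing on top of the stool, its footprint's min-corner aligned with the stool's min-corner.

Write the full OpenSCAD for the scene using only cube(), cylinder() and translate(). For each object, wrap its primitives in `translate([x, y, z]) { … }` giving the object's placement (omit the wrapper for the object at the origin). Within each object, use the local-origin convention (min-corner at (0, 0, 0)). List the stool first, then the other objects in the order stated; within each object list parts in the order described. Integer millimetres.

translate([0, 0, 361]) cube([341, 335, 31]);
cube([38, 38, 361]);
translate([303, 0, 0]) cube([38, 38, 361]);
translate([0, 297, 0]) cube([38, 38, 361]);
translate([303, 297, 0]) cube([38, 38, 361]);
translate([0, 0, 392]) {
  translate([0, 0, 399]) cube([281, 279, 26]);
  translate([22, 22, 0]) cylinder(h = 399, r = 22);
  translate([259, 22, 0]) cylinder(h = 399, r = 22);
  translate([22, 257, 0]) cylinder(h = 399, r = 22);
  translate([259, 257, 0]) cylinder(h = 399, r = 22);
}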